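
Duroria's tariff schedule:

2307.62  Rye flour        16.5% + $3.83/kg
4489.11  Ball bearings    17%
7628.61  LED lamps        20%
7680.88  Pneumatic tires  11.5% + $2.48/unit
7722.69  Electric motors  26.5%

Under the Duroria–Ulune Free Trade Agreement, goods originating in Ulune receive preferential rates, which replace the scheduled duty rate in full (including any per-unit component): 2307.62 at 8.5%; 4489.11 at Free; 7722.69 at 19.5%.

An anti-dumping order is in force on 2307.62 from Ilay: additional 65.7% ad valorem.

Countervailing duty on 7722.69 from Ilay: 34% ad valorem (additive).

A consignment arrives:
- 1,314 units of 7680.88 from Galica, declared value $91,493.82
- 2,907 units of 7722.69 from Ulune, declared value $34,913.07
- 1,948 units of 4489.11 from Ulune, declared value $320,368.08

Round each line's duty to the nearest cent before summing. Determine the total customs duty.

$20,588.56

Line 1 (7680.88, Galica, 1,314 units, $91,493.82):
Base rate for 7680.88 is 11.5% + $2.48/unit.
Duty = $91,493.82 × 11.5% + 1,314 × $2.48 = $13,780.51.
Line 2 (7722.69, Ulune, 2,907 units, $34,913.07):
Base rate for 7722.69 is 26.5%.
Origin Ulune qualifies under the Duroria–Ulune agreement and 7722.69 is covered: preferential rate 19.5% applies instead.
The additional-duty order on 7722.69 targets Ilay, not Ulune; it does not apply.
Duty = $34,913.07 × 19.5% = $6,808.05.
Line 3 (4489.11, Ulune, 1,948 units, $320,368.08):
Base rate for 4489.11 is 17%.
Origin Ulune qualifies under the Duroria–Ulune agreement and 4489.11 is covered: preferential rate Free applies instead.
Duty = $320,368.08 × 0% = $0.00.
Total = $13,780.51 + $6,808.05 + $0.00 = $20,588.56.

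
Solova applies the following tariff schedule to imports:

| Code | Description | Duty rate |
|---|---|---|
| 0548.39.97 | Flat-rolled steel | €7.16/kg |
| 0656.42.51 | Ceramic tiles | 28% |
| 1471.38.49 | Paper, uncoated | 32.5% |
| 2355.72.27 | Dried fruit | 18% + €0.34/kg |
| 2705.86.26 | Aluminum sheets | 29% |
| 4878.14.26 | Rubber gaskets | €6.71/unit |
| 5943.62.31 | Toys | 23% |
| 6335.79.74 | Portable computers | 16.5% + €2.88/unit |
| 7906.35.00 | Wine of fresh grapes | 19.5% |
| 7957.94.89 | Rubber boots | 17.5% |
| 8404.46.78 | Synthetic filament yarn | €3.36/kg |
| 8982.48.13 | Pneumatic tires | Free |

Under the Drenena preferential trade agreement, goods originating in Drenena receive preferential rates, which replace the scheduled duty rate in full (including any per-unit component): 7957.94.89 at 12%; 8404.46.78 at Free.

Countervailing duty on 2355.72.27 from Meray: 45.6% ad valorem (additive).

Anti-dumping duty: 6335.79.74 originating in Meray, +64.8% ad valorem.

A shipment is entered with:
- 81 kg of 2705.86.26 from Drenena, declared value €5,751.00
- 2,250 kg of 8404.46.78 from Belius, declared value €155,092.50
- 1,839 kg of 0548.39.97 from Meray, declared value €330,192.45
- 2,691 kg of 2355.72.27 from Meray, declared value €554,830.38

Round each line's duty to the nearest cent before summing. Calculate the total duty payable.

€376,182.09

Line 1 (2705.86.26, Drenena, 81 kg, €5,751.00):
Base rate for 2705.86.26 is 29%.
Origin Drenena is the FTA partner but 2705.86.26 is not on the preference list; base rate stands.
Duty = €5,751.00 × 29% = €1,667.79.
Line 2 (8404.46.78, Belius, 2,250 kg, €155,092.50):
Base rate for 8404.46.78 is €3.36/kg.
8404.46.78 has an FTA preferential rate, but origin Belius is not Drenena; base rate stands.
Duty = 2,250 × €3.36 = €7,560.00.
Line 3 (0548.39.97, Meray, 1,839 kg, €330,192.45):
Base rate for 0548.39.97 is €7.16/kg.
Duty = 1,839 × €7.16 = €13,167.24.
Line 4 (2355.72.27, Meray, 2,691 kg, €554,830.38):
Base rate for 2355.72.27 is 18% + €0.34/kg.
Additional duty on 2355.72.27 from Meray: +45.6%. Applied ad valorem rate: 18% + 45.6% = 63.6%.
Duty = €554,830.38 × 63.6% + 2,691 × €0.34 = €353,787.06.
Total = €1,667.79 + €7,560.00 + €13,167.24 + €353,787.06 = €376,182.09.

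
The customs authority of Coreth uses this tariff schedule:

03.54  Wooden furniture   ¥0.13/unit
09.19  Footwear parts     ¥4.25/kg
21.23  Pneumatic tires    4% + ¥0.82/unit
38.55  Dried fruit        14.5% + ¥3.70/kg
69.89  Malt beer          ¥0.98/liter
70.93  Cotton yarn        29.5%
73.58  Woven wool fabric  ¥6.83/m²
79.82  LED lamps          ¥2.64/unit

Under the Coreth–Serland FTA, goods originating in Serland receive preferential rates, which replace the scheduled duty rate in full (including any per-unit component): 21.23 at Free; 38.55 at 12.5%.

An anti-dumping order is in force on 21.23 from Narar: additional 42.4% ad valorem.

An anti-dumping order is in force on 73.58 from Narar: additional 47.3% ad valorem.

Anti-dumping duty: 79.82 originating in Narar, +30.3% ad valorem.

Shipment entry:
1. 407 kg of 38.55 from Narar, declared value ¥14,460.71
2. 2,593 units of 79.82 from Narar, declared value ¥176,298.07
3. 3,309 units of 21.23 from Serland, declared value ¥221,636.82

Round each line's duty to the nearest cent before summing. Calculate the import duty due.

¥63,866.54

Line 1 (38.55, Narar, 407 kg, ¥14,460.71):
Base rate for 38.55 is 14.5% + ¥3.70/kg.
38.55 has an FTA preferential rate, but origin Narar is not Serland; base rate stands.
Duty = ¥14,460.71 × 14.5% + 407 × ¥3.70 = ¥3,602.70.
Line 2 (79.82, Narar, 2,593 units, ¥176,298.07):
Base rate for 79.82 is ¥2.64/unit.
Additional duty on 79.82 from Narar: +30.3% ad valorem. Applied ad valorem rate = 30.3%.
Duty = ¥176,298.07 × 30.3% + 2,593 × ¥2.64 = ¥60,263.84.
Line 3 (21.23, Serland, 3,309 units, ¥221,636.82):
Base rate for 21.23 is 4% + ¥0.82/unit.
Origin Serland qualifies under the Coreth–Serland agreement and 21.23 is covered: preferential rate Free applies instead.
The additional-duty order on 21.23 targets Narar, not Serland; it does not apply.
Duty = ¥221,636.82 × 0% = ¥0.00.
Total = ¥3,602.70 + ¥60,263.84 + ¥0.00 = ¥63,866.54.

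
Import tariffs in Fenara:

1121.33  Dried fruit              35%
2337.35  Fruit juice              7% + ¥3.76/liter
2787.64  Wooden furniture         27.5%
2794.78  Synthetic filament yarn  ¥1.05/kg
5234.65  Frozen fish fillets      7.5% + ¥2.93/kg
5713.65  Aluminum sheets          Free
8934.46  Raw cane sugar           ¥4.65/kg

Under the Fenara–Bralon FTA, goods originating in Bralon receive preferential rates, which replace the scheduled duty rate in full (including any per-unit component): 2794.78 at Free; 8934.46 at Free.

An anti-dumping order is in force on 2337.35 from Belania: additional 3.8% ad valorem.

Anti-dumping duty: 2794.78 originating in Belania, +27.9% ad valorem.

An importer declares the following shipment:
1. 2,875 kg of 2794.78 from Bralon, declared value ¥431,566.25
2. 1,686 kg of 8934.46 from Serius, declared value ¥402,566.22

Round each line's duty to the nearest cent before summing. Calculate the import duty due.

¥7,839.90

Line 1 (2794.78, Bralon, 2,875 kg, ¥431,566.25):
Base rate for 2794.78 is ¥1.05/kg.
Origin Bralon qualifies under the Fenara–Bralon agreement and 2794.78 is covered: preferential rate Free applies instead.
The additional-duty order on 2794.78 targets Belania, not Bralon; it does not apply.
Duty = ¥431,566.25 × 0% = ¥0.00.
Line 2 (8934.46, Serius, 1,686 kg, ¥402,566.22):
Base rate for 8934.46 is ¥4.65/kg.
8934.46 has an FTA preferential rate, but origin Serius is not Bralon; base rate stands.
Duty = 1,686 × ¥4.65 = ¥7,839.90.
Total = ¥0.00 + ¥7,839.90 = ¥7,839.90.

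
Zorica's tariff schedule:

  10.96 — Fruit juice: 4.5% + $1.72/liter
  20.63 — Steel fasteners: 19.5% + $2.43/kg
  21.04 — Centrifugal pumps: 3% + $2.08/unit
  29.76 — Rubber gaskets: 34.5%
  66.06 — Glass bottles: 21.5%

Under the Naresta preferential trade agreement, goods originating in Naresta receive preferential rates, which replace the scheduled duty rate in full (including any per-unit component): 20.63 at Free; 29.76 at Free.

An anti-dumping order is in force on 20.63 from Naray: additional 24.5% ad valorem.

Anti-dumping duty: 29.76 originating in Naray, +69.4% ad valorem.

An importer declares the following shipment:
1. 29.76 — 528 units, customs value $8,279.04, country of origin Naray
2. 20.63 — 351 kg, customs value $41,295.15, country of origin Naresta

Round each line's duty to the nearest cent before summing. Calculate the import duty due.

$8,601.92

Line 1 (29.76, Naray, 528 units, $8,279.04):
Base rate for 29.76 is 34.5%.
29.76 has an FTA preferential rate, but origin Naray is not Naresta; base rate stands.
Additional duty on 29.76 from Naray: +69.4%. Applied ad valorem rate: 34.5% + 69.4% = 103.9%.
Duty = $8,279.04 × 103.9% = $8,601.92.
Line 2 (20.63, Naresta, 351 kg, $41,295.15):
Base rate for 20.63 is 19.5% + $2.43/kg.
Origin Naresta qualifies under the Zorica–Naresta agreement and 20.63 is covered: preferential rate Free applies instead.
The additional-duty order on 20.63 targets Naray, not Naresta; it does not apply.
Duty = $41,295.15 × 0% = $0.00.
Total = $8,601.92 + $0.00 = $8,601.92.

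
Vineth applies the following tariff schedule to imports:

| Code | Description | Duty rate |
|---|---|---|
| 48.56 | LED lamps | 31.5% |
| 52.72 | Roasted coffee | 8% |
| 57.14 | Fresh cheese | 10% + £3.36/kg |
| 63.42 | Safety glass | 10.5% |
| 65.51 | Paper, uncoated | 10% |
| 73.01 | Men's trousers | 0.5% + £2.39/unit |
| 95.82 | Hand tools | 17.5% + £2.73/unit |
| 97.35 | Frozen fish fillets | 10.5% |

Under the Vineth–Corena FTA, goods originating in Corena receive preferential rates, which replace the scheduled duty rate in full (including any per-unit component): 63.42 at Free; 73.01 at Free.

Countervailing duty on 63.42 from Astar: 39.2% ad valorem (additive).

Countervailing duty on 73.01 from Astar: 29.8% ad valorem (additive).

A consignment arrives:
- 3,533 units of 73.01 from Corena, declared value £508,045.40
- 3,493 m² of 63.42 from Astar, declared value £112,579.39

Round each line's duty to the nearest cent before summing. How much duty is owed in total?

£55,951.96

Line 1 (73.01, Corena, 3,533 units, £508,045.40):
Base rate for 73.01 is 0.5% + £2.39/unit.
Origin Corena qualifies under the Vineth–Corena agreement and 73.01 is covered: preferential rate Free applies instead.
The additional-duty order on 73.01 targets Astar, not Corena; it does not apply.
Duty = £508,045.40 × 0% = £0.00.
Line 2 (63.42, Astar, 3,493 m², £112,579.39):
Base rate for 63.42 is 10.5%.
63.42 has an FTA preferential rate, but origin Astar is not Corena; base rate stands.
Additional duty on 63.42 from Astar: +39.2%. Applied ad valorem rate: 10.5% + 39.2% = 49.7%.
Duty = £112,579.39 × 49.7% = £55,951.96.
Total = £0.00 + £55,951.96 = £55,951.96.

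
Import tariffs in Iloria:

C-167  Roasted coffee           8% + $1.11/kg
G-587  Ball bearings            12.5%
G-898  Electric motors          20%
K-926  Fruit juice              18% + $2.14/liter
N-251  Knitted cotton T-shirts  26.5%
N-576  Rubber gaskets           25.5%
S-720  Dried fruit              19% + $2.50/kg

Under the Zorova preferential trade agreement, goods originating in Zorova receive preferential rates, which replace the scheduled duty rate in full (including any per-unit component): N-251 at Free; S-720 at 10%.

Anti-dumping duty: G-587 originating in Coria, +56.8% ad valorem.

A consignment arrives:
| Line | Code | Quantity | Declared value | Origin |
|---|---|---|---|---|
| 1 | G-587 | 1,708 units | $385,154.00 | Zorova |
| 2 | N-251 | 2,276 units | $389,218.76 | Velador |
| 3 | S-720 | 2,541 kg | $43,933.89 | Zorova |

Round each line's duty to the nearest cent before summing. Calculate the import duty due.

$155,680.61

Line 1 (G-587, Zorova, 1,708 units, $385,154.00):
Base rate for G-587 is 12.5%.
Origin Zorova is the FTA partner but G-587 is not on the preference list; base rate stands.
The additional-duty order on G-587 targets Coria, not Zorova; it does not apply.
Duty = $385,154.00 × 12.5% = $48,144.25.
Line 2 (N-251, Velador, 2,276 units, $389,218.76):
Base rate for N-251 is 26.5%.
N-251 has an FTA preferential rate, but origin Velador is not Zorova; base rate stands.
Duty = $389,218.76 × 26.5% = $103,142.97.
Line 3 (S-720, Zorova, 2,541 kg, $43,933.89):
Base rate for S-720 is 19% + $2.50/kg.
Origin Zorova qualifies under the Iloria–Zorova agreement and S-720 is covered: preferential rate 10% applies instead.
Duty = $43,933.89 × 10% = $4,393.39.
Total = $48,144.25 + $103,142.97 + $4,393.39 = $155,680.61.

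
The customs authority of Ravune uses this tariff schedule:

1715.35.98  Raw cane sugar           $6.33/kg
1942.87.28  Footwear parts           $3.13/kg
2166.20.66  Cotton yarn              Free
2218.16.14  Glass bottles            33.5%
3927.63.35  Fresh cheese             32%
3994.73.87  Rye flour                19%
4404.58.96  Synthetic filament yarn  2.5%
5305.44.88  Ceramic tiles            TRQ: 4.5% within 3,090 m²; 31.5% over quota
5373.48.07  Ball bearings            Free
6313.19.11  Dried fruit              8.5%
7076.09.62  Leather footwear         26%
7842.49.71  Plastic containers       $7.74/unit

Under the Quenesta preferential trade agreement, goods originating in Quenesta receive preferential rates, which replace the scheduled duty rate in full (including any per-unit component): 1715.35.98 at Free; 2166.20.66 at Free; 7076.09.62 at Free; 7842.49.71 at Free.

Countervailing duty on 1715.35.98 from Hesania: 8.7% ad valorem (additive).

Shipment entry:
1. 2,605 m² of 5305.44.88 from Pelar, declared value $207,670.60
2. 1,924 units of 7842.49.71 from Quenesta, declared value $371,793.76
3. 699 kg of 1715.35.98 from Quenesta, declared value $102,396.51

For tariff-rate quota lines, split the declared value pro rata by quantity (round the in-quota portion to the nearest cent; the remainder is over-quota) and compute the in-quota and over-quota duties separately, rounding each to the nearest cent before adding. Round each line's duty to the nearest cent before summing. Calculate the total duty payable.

$9,345.18

Line 1 (5305.44.88, Pelar, 2,605 m², $207,670.60):
Code 5305.44.88 is under a tariff-rate quota (threshold 3,090 m²). Quantity 2,605 m² is within the quota, so the in-quota rate 4.5% applies to the full value.
Duty = $207,670.60 × 4.5% = $9,345.18.
Line 2 (7842.49.71, Quenesta, 1,924 units, $371,793.76):
Base rate for 7842.49.71 is $7.74/unit.
Origin Quenesta qualifies under the Ravune–Quenesta agreement and 7842.49.71 is covered: preferential rate Free applies instead.
Duty = $371,793.76 × 0% = $0.00.
Line 3 (1715.35.98, Quenesta, 699 kg, $102,396.51):
Base rate for 1715.35.98 is $6.33/kg.
Origin Quenesta qualifies under the Ravune–Quenesta agreement and 1715.35.98 is covered: preferential rate Free applies instead.
The additional-duty order on 1715.35.98 targets Hesania, not Quenesta; it does not apply.
Duty = $102,396.51 × 0% = $0.00.
Total = $9,345.18 + $0.00 + $0.00 = $9,345.18.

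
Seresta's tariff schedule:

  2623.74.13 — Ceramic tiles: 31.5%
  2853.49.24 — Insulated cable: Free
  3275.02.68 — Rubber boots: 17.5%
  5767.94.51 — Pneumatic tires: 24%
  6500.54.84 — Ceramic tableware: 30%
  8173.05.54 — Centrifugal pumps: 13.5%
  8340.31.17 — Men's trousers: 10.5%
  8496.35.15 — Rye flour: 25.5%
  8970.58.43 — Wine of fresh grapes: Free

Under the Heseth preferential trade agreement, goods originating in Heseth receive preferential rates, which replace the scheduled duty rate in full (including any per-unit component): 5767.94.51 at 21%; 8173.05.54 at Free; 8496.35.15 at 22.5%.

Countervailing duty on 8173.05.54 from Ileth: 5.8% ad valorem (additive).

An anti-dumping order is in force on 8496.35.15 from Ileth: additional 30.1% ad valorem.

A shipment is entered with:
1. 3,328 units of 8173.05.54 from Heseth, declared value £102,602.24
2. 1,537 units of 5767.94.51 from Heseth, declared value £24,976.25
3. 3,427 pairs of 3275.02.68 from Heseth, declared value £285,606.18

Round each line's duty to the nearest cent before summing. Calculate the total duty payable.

£55,226.09

Line 1 (8173.05.54, Heseth, 3,328 units, £102,602.24):
Base rate for 8173.05.54 is 13.5%.
Origin Heseth qualifies under the Seresta–Heseth agreement and 8173.05.54 is covered: preferential rate Free applies instead.
The additional-duty order on 8173.05.54 targets Ileth, not Heseth; it does not apply.
Duty = £102,602.24 × 0% = £0.00.
Line 2 (5767.94.51, Heseth, 1,537 units, £24,976.25):
Base rate for 5767.94.51 is 24%.
Origin Heseth qualifies under the Seresta–Heseth agreement and 5767.94.51 is covered: preferential rate 21% applies instead.
Duty = £24,976.25 × 21% = £5,245.01.
Line 3 (3275.02.68, Heseth, 3,427 pairs, £285,606.18):
Base rate for 3275.02.68 is 17.5%.
Origin Heseth is the FTA partner but 3275.02.68 is not on the preference list; base rate stands.
Duty = £285,606.18 × 17.5% = £49,981.08.
Total = £0.00 + £5,245.01 + £49,981.08 = £55,226.09.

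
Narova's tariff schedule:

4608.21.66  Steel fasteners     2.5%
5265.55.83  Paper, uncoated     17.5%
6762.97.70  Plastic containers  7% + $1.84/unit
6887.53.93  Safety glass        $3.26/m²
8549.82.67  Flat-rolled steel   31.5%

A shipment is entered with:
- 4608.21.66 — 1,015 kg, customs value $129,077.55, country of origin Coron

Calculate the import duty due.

Line 1 (4608.21.66, Coron, 1,015 kg, $129,077.55):
Base rate for 4608.21.66 is 2.5%.
Duty = $129,077.55 × 2.5% = $3,226.94.

$3,226.94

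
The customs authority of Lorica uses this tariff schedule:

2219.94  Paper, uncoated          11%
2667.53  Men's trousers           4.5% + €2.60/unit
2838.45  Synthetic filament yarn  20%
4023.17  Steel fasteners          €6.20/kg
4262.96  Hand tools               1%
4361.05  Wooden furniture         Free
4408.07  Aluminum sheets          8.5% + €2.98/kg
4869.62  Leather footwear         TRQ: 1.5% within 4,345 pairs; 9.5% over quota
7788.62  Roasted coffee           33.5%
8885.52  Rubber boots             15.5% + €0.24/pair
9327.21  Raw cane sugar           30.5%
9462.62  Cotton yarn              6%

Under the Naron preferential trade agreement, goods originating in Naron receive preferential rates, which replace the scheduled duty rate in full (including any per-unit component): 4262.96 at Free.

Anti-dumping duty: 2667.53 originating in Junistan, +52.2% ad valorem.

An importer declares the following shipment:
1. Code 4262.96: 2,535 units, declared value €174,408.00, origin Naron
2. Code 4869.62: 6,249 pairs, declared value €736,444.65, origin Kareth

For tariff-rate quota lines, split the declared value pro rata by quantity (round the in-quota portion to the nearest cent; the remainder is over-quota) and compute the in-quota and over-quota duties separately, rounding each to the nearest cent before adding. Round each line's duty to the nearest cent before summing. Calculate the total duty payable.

Line 1 (4262.96, Naron, 2,535 units, €174,408.00):
Base rate for 4262.96 is 1%.
Origin Naron qualifies under the Lorica–Naron agreement and 4262.96 is covered: preferential rate Free applies instead.
Duty = €174,408.00 × 0% = €0.00.
Line 2 (4869.62, Kareth, 6,249 pairs, €736,444.65):
Code 4869.62 is under a tariff-rate quota (threshold 4,345 pairs). In-quota: 4,345 pairs at 1.5%; over-quota: 1,904 pairs at 9.5%.
Pro-rata value split: in-quota = €736,444.65 × 4,345/6,249 = €512,058.25; over-quota = €736,444.65 − €512,058.25 = €224,386.40.
In-quota duty = €512,058.25 × 1.5% = €7,680.87. Over-quota duty = €224,386.40 × 9.5% = €21,316.71.
Line duty = €7,680.87 + €21,316.71 = €28,997.58.
Total = €0.00 + €28,997.58 = €28,997.58.

€28,997.58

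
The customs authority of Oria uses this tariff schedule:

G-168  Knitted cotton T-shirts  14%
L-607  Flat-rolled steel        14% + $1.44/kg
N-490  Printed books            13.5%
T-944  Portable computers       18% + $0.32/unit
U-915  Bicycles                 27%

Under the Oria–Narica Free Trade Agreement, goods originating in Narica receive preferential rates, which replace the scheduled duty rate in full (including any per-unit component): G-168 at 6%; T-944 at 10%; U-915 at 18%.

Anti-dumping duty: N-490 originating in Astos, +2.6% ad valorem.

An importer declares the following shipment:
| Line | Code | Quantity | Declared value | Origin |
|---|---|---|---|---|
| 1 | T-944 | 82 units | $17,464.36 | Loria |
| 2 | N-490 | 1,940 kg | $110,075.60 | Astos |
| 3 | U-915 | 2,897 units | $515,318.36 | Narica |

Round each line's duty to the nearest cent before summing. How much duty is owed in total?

$113,649.29

Line 1 (T-944, Loria, 82 units, $17,464.36):
Base rate for T-944 is 18% + $0.32/unit.
T-944 has an FTA preferential rate, but origin Loria is not Narica; base rate stands.
Duty = $17,464.36 × 18% + 82 × $0.32 = $3,169.82.
Line 2 (N-490, Astos, 1,940 kg, $110,075.60):
Base rate for N-490 is 13.5%.
Additional duty on N-490 from Astos: +2.6%. Applied ad valorem rate: 13.5% + 2.6% = 16.1%.
Duty = $110,075.60 × 16.1% = $17,722.17.
Line 3 (U-915, Narica, 2,897 units, $515,318.36):
Base rate for U-915 is 27%.
Origin Narica qualifies under the Oria–Narica agreement and U-915 is covered: preferential rate 18% applies instead.
Duty = $515,318.36 × 18% = $92,757.30.
Total = $3,169.82 + $17,722.17 + $92,757.30 = $113,649.29.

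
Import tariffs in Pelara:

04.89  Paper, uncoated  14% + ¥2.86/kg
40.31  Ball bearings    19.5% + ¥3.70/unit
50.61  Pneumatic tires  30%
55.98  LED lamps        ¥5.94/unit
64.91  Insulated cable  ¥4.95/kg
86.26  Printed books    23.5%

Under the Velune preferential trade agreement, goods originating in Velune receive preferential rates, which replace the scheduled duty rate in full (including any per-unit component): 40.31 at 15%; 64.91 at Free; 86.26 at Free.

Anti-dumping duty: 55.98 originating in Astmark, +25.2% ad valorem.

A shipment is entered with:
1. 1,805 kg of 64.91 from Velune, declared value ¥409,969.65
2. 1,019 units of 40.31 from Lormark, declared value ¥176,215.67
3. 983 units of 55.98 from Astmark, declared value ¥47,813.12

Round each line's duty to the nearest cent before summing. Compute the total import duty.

¥56,020.29

Line 1 (64.91, Velune, 1,805 kg, ¥409,969.65):
Base rate for 64.91 is ¥4.95/kg.
Origin Velune qualifies under the Pelara–Velune agreement and 64.91 is covered: preferential rate Free applies instead.
Duty = ¥409,969.65 × 0% = ¥0.00.
Line 2 (40.31, Lormark, 1,019 units, ¥176,215.67):
Base rate for 40.31 is 19.5% + ¥3.70/unit.
40.31 has an FTA preferential rate, but origin Lormark is not Velune; base rate stands.
Duty = ¥176,215.67 × 19.5% + 1,019 × ¥3.70 = ¥38,132.36.
Line 3 (55.98, Astmark, 983 units, ¥47,813.12):
Base rate for 55.98 is ¥5.94/unit.
Additional duty on 55.98 from Astmark: +25.2% ad valorem. Applied ad valorem rate = 25.2%.
Duty = ¥47,813.12 × 25.2% + 983 × ¥5.94 = ¥17,887.93.
Total = ¥0.00 + ¥38,132.36 + ¥17,887.93 = ¥56,020.29.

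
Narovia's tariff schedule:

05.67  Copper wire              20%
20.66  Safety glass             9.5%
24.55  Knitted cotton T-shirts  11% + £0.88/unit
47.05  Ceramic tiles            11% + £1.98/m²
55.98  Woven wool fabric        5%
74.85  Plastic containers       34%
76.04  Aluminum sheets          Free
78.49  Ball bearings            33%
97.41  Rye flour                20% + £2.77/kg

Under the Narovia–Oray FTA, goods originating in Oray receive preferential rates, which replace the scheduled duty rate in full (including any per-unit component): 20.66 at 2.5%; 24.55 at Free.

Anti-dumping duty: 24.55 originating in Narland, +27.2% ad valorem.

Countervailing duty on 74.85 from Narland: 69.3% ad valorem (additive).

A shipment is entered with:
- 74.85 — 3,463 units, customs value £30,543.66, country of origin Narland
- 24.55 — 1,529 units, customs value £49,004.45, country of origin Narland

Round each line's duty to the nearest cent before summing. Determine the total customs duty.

£51,616.82

Line 1 (74.85, Narland, 3,463 units, £30,543.66):
Base rate for 74.85 is 34%.
Additional duty on 74.85 from Narland: +69.3%. Applied ad valorem rate: 34% + 69.3% = 103.3%.
Duty = £30,543.66 × 103.3% = £31,551.60.
Line 2 (24.55, Narland, 1,529 units, £49,004.45):
Base rate for 24.55 is 11% + £0.88/unit.
24.55 has an FTA preferential rate, but origin Narland is not Oray; base rate stands.
Additional duty on 24.55 from Narland: +27.2%. Applied ad valorem rate: 11% + 27.2% = 38.2%.
Duty = £49,004.45 × 38.2% + 1,529 × £0.88 = £20,065.22.
Total = £31,551.60 + £20,065.22 = £51,616.82.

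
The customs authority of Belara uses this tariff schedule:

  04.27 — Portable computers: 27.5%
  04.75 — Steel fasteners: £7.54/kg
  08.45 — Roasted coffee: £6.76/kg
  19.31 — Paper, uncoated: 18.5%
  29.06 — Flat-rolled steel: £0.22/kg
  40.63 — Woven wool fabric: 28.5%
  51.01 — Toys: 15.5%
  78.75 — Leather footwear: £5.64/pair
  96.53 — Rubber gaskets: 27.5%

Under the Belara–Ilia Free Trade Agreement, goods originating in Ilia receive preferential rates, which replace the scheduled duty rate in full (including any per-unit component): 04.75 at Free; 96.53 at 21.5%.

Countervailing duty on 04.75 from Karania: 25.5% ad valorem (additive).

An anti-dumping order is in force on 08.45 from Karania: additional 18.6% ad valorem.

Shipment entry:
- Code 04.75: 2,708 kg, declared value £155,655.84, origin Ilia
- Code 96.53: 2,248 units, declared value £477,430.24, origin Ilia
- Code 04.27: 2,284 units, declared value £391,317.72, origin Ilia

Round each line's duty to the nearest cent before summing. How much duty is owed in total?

£210,259.87

Line 1 (04.75, Ilia, 2,708 kg, £155,655.84):
Base rate for 04.75 is £7.54/kg.
Origin Ilia qualifies under the Belara–Ilia agreement and 04.75 is covered: preferential rate Free applies instead.
The additional-duty order on 04.75 targets Karania, not Ilia; it does not apply.
Duty = £155,655.84 × 0% = £0.00.
Line 2 (96.53, Ilia, 2,248 units, £477,430.24):
Base rate for 96.53 is 27.5%.
Origin Ilia qualifies under the Belara–Ilia agreement and 96.53 is covered: preferential rate 21.5% applies instead.
Duty = £477,430.24 × 21.5% = £102,647.50.
Line 3 (04.27, Ilia, 2,284 units, £391,317.72):
Base rate for 04.27 is 27.5%.
Origin Ilia is the FTA partner but 04.27 is not on the preference list; base rate stands.
Duty = £391,317.72 × 27.5% = £107,612.37.
Total = £0.00 + £102,647.50 + £107,612.37 = £210,259.87.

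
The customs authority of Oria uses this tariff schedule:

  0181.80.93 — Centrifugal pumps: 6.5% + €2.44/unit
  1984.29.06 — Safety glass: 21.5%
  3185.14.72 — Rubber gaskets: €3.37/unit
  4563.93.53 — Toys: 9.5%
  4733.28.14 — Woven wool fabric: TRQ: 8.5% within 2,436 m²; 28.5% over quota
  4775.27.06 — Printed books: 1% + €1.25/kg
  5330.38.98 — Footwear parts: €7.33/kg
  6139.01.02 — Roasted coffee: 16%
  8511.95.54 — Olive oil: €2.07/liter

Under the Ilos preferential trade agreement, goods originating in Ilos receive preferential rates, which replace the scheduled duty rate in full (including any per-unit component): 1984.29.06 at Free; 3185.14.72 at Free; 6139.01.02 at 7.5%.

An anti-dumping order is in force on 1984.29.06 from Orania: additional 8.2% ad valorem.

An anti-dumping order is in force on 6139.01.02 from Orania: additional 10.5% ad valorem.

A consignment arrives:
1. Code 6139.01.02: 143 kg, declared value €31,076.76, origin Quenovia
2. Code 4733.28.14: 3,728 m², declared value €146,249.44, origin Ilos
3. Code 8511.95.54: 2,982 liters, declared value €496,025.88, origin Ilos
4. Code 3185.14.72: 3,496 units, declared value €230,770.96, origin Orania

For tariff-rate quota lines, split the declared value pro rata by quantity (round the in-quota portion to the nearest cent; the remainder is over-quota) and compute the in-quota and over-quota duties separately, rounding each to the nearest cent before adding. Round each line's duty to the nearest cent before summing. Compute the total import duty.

€45,494.77

Line 1 (6139.01.02, Quenovia, 143 kg, €31,076.76):
Base rate for 6139.01.02 is 16%.
6139.01.02 has an FTA preferential rate, but origin Quenovia is not Ilos; base rate stands.
The additional-duty order on 6139.01.02 targets Orania, not Quenovia; it does not apply.
Duty = €31,076.76 × 16% = €4,972.28.
Line 2 (4733.28.14, Ilos, 3,728 m², €146,249.44):
Code 4733.28.14 is under a tariff-rate quota (threshold 2,436 m²). In-quota: 2,436 m² at 8.5%; over-quota: 1,292 m² at 28.5%.
Pro-rata value split: in-quota = €146,249.44 × 2,436/3,728 = €95,564.28; over-quota = €146,249.44 − €95,564.28 = €50,685.16.
In-quota duty = €95,564.28 × 8.5% = €8,122.96. Over-quota duty = €50,685.16 × 28.5% = €14,445.27.
Line duty = €8,122.96 + €14,445.27 = €22,568.23.
Line 3 (8511.95.54, Ilos, 2,982 liters, €496,025.88):
Base rate for 8511.95.54 is €2.07/liter.
Origin Ilos is the FTA partner but 8511.95.54 is not on the preference list; base rate stands.
Duty = 2,982 × €2.07 = €6,172.74.
Line 4 (3185.14.72, Orania, 3,496 units, €230,770.96):
Base rate for 3185.14.72 is €3.37/unit.
3185.14.72 has an FTA preferential rate, but origin Orania is not Ilos; base rate stands.
Duty = 3,496 × €3.37 = €11,781.52.
Total = €4,972.28 + €22,568.23 + €6,172.74 + €11,781.52 = €45,494.77.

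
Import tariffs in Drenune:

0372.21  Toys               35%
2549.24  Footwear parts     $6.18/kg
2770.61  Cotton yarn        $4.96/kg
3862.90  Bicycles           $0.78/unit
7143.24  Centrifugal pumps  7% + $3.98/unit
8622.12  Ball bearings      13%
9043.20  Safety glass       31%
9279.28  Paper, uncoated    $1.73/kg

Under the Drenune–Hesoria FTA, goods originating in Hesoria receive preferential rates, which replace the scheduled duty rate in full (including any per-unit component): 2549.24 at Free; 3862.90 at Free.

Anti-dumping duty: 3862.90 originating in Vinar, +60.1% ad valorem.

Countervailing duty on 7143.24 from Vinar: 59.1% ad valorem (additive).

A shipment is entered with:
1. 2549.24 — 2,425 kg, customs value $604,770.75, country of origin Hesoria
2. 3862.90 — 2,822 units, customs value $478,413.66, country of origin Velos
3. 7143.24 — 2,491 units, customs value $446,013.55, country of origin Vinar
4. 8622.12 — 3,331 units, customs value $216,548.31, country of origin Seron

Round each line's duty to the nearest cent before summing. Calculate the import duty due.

$335,081.58

Line 1 (2549.24, Hesoria, 2,425 kg, $604,770.75):
Base rate for 2549.24 is $6.18/kg.
Origin Hesoria qualifies under the Drenune–Hesoria agreement and 2549.24 is covered: preferential rate Free applies instead.
Duty = $604,770.75 × 0% = $0.00.
Line 2 (3862.90, Velos, 2,822 units, $478,413.66):
Base rate for 3862.90 is $0.78/unit.
3862.90 has an FTA preferential rate, but origin Velos is not Hesoria; base rate stands.
The additional-duty order on 3862.90 targets Vinar, not Velos; it does not apply.
Duty = 2,822 × $0.78 = $2,201.16.
Line 3 (7143.24, Vinar, 2,491 units, $446,013.55):
Base rate for 7143.24 is 7% + $3.98/unit.
Additional duty on 7143.24 from Vinar: +59.1%. Applied ad valorem rate: 7% + 59.1% = 66.1%.
Duty = $446,013.55 × 66.1% + 2,491 × $3.98 = $304,729.14.
Line 4 (8622.12, Seron, 3,331 units, $216,548.31):
Base rate for 8622.12 is 13%.
Duty = $216,548.31 × 13% = $28,151.28.
Total = $0.00 + $2,201.16 + $304,729.14 + $28,151.28 = $335,081.58.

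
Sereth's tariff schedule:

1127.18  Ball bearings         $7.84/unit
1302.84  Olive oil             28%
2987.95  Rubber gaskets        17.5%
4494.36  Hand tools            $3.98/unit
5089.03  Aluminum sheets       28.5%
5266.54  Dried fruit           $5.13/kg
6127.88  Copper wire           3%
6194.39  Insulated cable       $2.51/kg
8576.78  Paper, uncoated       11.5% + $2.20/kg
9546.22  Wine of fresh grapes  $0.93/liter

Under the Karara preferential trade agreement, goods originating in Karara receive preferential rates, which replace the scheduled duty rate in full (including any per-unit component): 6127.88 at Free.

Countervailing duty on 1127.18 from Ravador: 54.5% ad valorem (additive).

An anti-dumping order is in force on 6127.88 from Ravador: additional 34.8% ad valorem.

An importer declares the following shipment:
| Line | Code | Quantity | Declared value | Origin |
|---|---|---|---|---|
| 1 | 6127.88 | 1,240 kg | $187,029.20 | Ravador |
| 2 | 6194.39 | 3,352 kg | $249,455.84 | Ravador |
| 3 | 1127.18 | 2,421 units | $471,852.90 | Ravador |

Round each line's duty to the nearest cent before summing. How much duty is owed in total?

$355,251.03

Line 1 (6127.88, Ravador, 1,240 kg, $187,029.20):
Base rate for 6127.88 is 3%.
6127.88 has an FTA preferential rate, but origin Ravador is not Karara; base rate stands.
Additional duty on 6127.88 from Ravador: +34.8%. Applied ad valorem rate: 3% + 34.8% = 37.8%.
Duty = $187,029.20 × 37.8% = $70,697.04.
Line 2 (6194.39, Ravador, 3,352 kg, $249,455.84):
Base rate for 6194.39 is $2.51/kg.
Duty = 3,352 × $2.51 = $8,413.52.
Line 3 (1127.18, Ravador, 2,421 units, $471,852.90):
Base rate for 1127.18 is $7.84/unit.
Additional duty on 1127.18 from Ravador: +54.5% ad valorem. Applied ad valorem rate = 54.5%.
Duty = $471,852.90 × 54.5% + 2,421 × $7.84 = $276,140.47.
Total = $70,697.04 + $8,413.52 + $276,140.47 = $355,251.03.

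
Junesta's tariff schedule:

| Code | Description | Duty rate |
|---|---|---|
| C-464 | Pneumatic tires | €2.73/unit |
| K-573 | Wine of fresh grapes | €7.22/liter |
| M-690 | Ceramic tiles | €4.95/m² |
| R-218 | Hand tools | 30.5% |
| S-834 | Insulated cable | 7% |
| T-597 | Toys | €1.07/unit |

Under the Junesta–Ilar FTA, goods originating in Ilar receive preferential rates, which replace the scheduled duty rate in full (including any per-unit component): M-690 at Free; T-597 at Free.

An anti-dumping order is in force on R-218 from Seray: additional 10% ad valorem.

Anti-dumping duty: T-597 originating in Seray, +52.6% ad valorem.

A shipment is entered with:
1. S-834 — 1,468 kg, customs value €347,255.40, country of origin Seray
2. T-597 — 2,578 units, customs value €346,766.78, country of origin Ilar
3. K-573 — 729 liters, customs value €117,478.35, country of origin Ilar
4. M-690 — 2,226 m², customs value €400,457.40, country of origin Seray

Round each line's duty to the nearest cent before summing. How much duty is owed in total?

Line 1 (S-834, Seray, 1,468 kg, €347,255.40):
Base rate for S-834 is 7%.
Duty = €347,255.40 × 7% = €24,307.88.
Line 2 (T-597, Ilar, 2,578 units, €346,766.78):
Base rate for T-597 is €1.07/unit.
Origin Ilar qualifies under the Junesta–Ilar agreement and T-597 is covered: preferential rate Free applies instead.
The additional-duty order on T-597 targets Seray, not Ilar; it does not apply.
Duty = €346,766.78 × 0% = €0.00.
Line 3 (K-573, Ilar, 729 liters, €117,478.35):
Base rate for K-573 is €7.22/liter.
Origin Ilar is the FTA partner but K-573 is not on the preference list; base rate stands.
Duty = 729 × €7.22 = €5,263.38.
Line 4 (M-690, Seray, 2,226 m², €400,457.40):
Base rate for M-690 is €4.95/m².
M-690 has an FTA preferential rate, but origin Seray is not Ilar; base rate stands.
Duty = 2,226 × €4.95 = €11,018.70.
Total = €24,307.88 + €0.00 + €5,263.38 + €11,018.70 = €40,589.96.

€40,589.96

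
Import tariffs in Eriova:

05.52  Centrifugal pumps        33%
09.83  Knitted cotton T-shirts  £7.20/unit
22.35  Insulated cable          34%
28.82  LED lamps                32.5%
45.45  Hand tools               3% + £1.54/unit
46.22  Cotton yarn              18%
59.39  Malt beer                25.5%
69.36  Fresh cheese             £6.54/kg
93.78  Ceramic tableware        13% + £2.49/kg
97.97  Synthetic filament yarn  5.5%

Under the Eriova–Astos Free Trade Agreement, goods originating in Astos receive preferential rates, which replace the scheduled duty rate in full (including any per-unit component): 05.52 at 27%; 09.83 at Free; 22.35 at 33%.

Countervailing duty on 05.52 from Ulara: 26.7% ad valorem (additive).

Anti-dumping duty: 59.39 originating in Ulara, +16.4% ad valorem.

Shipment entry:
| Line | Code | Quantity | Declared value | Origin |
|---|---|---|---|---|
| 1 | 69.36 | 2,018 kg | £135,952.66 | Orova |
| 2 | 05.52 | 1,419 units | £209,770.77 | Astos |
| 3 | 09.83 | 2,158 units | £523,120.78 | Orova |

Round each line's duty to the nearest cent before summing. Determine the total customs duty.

£85,373.43

Line 1 (69.36, Orova, 2,018 kg, £135,952.66):
Base rate for 69.36 is £6.54/kg.
Duty = 2,018 × £6.54 = £13,197.72.
Line 2 (05.52, Astos, 1,419 units, £209,770.77):
Base rate for 05.52 is 33%.
Origin Astos qualifies under the Eriova–Astos agreement and 05.52 is covered: preferential rate 27% applies instead.
The additional-duty order on 05.52 targets Ulara, not Astos; it does not apply.
Duty = £209,770.77 × 27% = £56,638.11.
Line 3 (09.83, Orova, 2,158 units, £523,120.78):
Base rate for 09.83 is £7.20/unit.
09.83 has an FTA preferential rate, but origin Orova is not Astos; base rate stands.
Duty = 2,158 × £7.20 = £15,537.60.
Total = £13,197.72 + £56,638.11 + £15,537.60 = £85,373.43.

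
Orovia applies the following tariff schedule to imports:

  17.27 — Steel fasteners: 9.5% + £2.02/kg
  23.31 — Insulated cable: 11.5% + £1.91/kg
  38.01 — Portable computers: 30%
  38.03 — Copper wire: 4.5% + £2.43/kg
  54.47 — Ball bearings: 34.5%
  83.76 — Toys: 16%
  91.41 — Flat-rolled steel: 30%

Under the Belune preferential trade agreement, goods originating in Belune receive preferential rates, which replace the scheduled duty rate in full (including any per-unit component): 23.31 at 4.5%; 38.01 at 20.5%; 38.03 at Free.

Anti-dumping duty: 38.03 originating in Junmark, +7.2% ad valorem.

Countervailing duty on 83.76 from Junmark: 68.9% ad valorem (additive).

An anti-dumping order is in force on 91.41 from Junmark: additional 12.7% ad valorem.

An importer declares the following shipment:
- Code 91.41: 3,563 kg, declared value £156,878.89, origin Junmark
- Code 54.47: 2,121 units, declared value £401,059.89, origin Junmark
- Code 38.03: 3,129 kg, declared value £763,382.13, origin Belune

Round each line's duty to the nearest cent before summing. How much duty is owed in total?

£205,352.95

Line 1 (91.41, Junmark, 3,563 kg, £156,878.89):
Base rate for 91.41 is 30%.
Additional duty on 91.41 from Junmark: +12.7%. Applied ad valorem rate: 30% + 12.7% = 42.7%.
Duty = £156,878.89 × 42.7% = £66,987.29.
Line 2 (54.47, Junmark, 2,121 units, £401,059.89):
Base rate for 54.47 is 34.5%.
Duty = £401,059.89 × 34.5% = £138,365.66.
Line 3 (38.03, Belune, 3,129 kg, £763,382.13):
Base rate for 38.03 is 4.5% + £2.43/kg.
Origin Belune qualifies under the Orovia–Belune agreement and 38.03 is covered: preferential rate Free applies instead.
The additional-duty order on 38.03 targets Junmark, not Belune; it does not apply.
Duty = £763,382.13 × 0% = £0.00.
Total = £66,987.29 + £138,365.66 + £0.00 = £205,352.95.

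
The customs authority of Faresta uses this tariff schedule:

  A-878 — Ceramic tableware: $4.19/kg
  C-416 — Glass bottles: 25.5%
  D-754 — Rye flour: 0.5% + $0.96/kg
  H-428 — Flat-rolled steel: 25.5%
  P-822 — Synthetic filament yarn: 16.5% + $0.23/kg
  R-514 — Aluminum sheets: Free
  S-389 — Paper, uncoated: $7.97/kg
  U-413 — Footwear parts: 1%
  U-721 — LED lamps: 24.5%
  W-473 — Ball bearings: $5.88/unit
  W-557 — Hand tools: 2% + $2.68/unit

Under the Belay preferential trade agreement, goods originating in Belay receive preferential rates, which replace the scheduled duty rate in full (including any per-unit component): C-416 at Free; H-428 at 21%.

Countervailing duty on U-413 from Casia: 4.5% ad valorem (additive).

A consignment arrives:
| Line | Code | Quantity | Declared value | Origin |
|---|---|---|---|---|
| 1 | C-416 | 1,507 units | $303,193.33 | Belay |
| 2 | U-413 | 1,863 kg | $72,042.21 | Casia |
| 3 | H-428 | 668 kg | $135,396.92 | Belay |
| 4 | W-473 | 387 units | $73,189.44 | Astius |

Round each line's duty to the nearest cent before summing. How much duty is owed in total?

Line 1 (C-416, Belay, 1,507 units, $303,193.33):
Base rate for C-416 is 25.5%.
Origin Belay qualifies under the Faresta–Belay agreement and C-416 is covered: preferential rate Free applies instead.
Duty = $303,193.33 × 0% = $0.00.
Line 2 (U-413, Casia, 1,863 kg, $72,042.21):
Base rate for U-413 is 1%.
Additional duty on U-413 from Casia: +4.5%. Applied ad valorem rate: 1% + 4.5% = 5.5%.
Duty = $72,042.21 × 5.5% = $3,962.32.
Line 3 (H-428, Belay, 668 kg, $135,396.92):
Base rate for H-428 is 25.5%.
Origin Belay qualifies under the Faresta–Belay agreement and H-428 is covered: preferential rate 21% applies instead.
Duty = $135,396.92 × 21% = $28,433.35.
Line 4 (W-473, Astius, 387 units, $73,189.44):
Base rate for W-473 is $5.88/unit.
Duty = 387 × $5.88 = $2,275.56.
Total = $0.00 + $3,962.32 + $28,433.35 + $2,275.56 = $34,671.23.

$34,671.23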